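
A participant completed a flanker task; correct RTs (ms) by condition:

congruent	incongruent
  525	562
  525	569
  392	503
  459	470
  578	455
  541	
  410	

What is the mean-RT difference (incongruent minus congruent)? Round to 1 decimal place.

21.8 ms

M(congruent) = 3430/7 = 490.000
M(incongruent) = 2559/5 = 511.800
Difference = 511.800 − 490.000 = 21.800 ms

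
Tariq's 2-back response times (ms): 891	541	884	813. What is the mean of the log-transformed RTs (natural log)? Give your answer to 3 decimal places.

ln(RT): 6.7923, 6.2934, 6.7845, 6.7007
Σ ln(RT) = 26.5710
Mean = 26.5710/4 = 6.64274

6.643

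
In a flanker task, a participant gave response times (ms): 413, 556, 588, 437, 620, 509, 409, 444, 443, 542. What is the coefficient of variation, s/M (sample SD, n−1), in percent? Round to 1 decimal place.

15.5%

n = 10, Σ = 4961, M = 496.1000
Σ(x−M)² = 53176.900; s = √(53176.900/9) = 76.8671
CV = 76.8671 / 496.1000 = 0.15494 = 15.494%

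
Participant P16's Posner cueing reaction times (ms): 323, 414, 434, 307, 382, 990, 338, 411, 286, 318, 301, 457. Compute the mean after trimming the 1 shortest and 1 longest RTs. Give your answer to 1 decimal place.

Sorted: 286, 301, 307, 318, 323, 338, 382, 411, 414, 434, 457, 990
Drop lowest 1 (286) and highest 1 (990)
Remaining (n=10): Σ = 3685, mean = 3685/10 = 368.500

368.5 ms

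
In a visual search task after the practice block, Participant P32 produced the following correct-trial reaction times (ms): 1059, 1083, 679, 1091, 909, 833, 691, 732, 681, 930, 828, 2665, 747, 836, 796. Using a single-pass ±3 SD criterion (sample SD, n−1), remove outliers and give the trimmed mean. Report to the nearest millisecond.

n = 15, ΣRT = 14560, M = 970.667
Σ(x−M)² = 3353251.33; s = √(3353251.33/14) = 489.406
Cutoffs: 970.667 ± 3·489.406 → [-497.6, 2438.9]
Outside: 2665 → excluded.
Retained (n=14): Σ = 11895, mean = 11895/14 = 849.643

850 ms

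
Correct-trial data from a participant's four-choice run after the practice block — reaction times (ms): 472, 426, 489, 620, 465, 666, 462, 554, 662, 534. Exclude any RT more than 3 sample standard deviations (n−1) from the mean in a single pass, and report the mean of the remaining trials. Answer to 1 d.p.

n = 10, ΣRT = 5350, M = 535.000
Σ(x−M)² = 69072.00; s = √(69072.00/9) = 87.605
Cutoffs: 535.000 ± 3·87.605 → [272.2, 797.8]
No RTs fall outside the cutoffs; all 10 retained. Mean = 5350/10 = 535.000

535.0 ms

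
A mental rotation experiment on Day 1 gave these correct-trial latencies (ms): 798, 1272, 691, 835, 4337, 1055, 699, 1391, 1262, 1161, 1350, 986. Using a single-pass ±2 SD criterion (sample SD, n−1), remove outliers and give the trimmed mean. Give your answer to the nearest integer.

n = 12, ΣRT = 15837, M = 1319.750
Σ(x−M)² = 10609950.25; s = √(10609950.25/11) = 982.110
Cutoffs: 1319.750 ± 2·982.110 → [-644.5, 3284.0]
Outside: 4337 → excluded.
Retained (n=11): Σ = 11500, mean = 11500/11 = 1045.455

1045 ms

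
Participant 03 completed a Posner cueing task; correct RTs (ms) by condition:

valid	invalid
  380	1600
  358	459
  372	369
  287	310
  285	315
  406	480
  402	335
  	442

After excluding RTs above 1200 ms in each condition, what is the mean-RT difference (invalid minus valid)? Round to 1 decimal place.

invalid: exclude 1600
M(valid) = 2490/7 = 355.714
M(invalid) = 2710/7 = 387.143
Difference = 387.143 − 355.714 = 31.429 ms

31.4 ms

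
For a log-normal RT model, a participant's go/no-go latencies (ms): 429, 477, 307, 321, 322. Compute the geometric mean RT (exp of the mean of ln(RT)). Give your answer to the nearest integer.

ln(RT): 6.0615, 6.1675, 5.7268, 5.7714, 5.7746
Mean ln(RT) = 29.5018/5 = 5.90036
Geometric mean = exp(5.90036) = 365.17 ms

365 ms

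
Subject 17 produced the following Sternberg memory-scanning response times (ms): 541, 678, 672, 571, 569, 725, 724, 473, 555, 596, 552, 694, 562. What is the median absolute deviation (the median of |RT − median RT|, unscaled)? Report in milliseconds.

30 ms

Sorted: 473, 541, 552, 555, 562, 569, 571, 596, 672, 678, 694, 724, 725 → median = 571
|x − 571|: 30, 107, 101, 0, 2, 154, 153, 98, 16, 25, 19, 123, 9
Sorted deviations: 0, 2, 9, 16, 19, 25, 30, 98, 101, 107, 123, 153, 154 → MAD = 30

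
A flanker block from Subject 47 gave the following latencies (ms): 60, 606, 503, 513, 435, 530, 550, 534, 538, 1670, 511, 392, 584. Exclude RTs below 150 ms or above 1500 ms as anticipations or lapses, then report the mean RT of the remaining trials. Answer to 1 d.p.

517.8 ms

Excluded: 60, 1670
Retained (n=11): Σ = 5696
Mean = 5696/11 = 517.8182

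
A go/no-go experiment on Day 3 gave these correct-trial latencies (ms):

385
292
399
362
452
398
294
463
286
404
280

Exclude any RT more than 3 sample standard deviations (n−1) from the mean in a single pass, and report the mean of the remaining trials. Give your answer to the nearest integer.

n = 11, ΣRT = 4015, M = 365.000
Σ(x−M)² = 45184.00; s = √(45184.00/10) = 67.219
Cutoffs: 365.000 ± 3·67.219 → [163.3, 566.7]
No RTs fall outside the cutoffs; all 11 retained. Mean = 4015/11 = 365.000

365 ms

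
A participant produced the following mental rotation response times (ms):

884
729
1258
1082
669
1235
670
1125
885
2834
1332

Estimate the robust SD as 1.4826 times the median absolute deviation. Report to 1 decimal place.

Sorted: 669, 670, 729, 884, 885, 1082, 1125, 1235, 1258, 1332, 2834 → median = 1082
|x − 1082| sorted: 0, 43, 153, 176, 197, 198, 250, 353, 412, 413, 1752 → MAD = 198
Robust SD ≈ 1.4826 × 198 = 293.555

293.6 ms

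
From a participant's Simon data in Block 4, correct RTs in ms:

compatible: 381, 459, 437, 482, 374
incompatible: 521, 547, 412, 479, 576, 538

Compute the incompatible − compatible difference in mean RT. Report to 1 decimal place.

85.6 ms

M(compatible) = 2133/5 = 426.600
M(incompatible) = 3073/6 = 512.167
Difference = 512.167 − 426.600 = 85.567 ms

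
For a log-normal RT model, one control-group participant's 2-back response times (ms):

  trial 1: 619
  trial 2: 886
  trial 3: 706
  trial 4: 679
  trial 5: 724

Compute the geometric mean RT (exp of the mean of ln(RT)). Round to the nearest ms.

718 ms

ln(RT): 6.4281, 6.7867, 6.5596, 6.5206, 6.5848
Mean ln(RT) = 32.8798/5 = 6.57597
Geometric mean = exp(6.57597) = 717.64 ms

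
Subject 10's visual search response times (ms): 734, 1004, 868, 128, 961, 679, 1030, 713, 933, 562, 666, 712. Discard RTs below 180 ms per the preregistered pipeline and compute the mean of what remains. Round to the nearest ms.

806 ms

Excluded: 128
Retained (n=11): Σ = 8862
Mean = 8862/11 = 805.6364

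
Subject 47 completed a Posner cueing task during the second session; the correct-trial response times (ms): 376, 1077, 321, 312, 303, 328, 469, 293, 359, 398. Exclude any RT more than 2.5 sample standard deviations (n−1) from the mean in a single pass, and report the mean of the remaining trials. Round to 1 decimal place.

n = 10, ΣRT = 4236, M = 423.600
Σ(x−M)² = 499808.40; s = √(499808.40/9) = 235.657
Cutoffs: 423.600 ± 2.5·235.657 → [-165.5, 1012.7]
Outside: 1077 → excluded.
Retained (n=9): Σ = 3159, mean = 3159/9 = 351.000

351.0 ms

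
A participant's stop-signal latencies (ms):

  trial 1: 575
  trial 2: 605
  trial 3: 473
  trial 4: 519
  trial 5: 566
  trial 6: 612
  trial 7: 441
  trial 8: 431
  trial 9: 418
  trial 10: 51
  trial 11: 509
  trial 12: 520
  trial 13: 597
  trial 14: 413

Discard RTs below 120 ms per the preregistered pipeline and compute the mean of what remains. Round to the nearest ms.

Excluded: 51
Retained (n=13): Σ = 6679
Mean = 6679/13 = 513.7692

514 ms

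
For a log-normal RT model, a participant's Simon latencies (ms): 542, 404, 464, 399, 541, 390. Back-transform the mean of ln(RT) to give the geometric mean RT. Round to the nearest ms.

452 ms

ln(RT): 6.2953, 6.0014, 6.1399, 5.9890, 6.2934, 5.9661
Mean ln(RT) = 36.6851/6 = 6.11418
Geometric mean = exp(6.11418) = 452.23 ms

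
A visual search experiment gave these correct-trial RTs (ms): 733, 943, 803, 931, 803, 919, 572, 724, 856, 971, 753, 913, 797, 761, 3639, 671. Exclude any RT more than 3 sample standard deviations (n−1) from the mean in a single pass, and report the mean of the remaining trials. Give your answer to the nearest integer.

810 ms

n = 16, ΣRT = 15789, M = 986.812
Σ(x−M)² = 7681102.44; s = √(7681102.44/15) = 715.593
Cutoffs: 986.812 ± 3·715.593 → [-1160.0, 3133.6]
Outside: 3639 → excluded.
Retained (n=15): Σ = 12150, mean = 12150/15 = 810.000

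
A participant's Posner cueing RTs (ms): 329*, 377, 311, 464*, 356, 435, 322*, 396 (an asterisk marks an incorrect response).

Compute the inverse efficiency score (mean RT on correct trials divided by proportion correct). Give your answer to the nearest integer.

Correct trials (n=5): 377, 311, 356, 435, 396
Mean correct RT = 1875/5 = 375.0000 ms
Proportion correct = 5/8
IES = 375.0000 / (5/8) = 600.000 ms

600 ms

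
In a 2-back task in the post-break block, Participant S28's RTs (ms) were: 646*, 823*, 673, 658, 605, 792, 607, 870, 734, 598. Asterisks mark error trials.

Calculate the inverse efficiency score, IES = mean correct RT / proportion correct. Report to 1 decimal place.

Correct trials (n=8): 673, 658, 605, 792, 607, 870, 734, 598
Mean correct RT = 5537/8 = 692.1250 ms
Proportion correct = 8/10
IES = 692.1250 / (8/10) = 865.156 ms

865.2 ms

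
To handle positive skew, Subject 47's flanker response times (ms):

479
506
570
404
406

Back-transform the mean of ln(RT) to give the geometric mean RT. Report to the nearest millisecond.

469 ms

ln(RT): 6.1717, 6.2265, 6.3456, 6.0014, 6.0064
Mean ln(RT) = 30.7516/5 = 6.15033
Geometric mean = exp(6.15033) = 468.87 ms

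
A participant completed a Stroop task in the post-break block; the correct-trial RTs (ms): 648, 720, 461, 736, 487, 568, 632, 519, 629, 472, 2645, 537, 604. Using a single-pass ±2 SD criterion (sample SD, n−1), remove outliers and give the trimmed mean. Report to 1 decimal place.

584.4 ms

n = 13, ΣRT = 9658, M = 742.923
Σ(x−M)² = 4013582.92; s = √(4013582.92/12) = 578.330
Cutoffs: 742.923 ± 2·578.330 → [-413.7, 1899.6]
Outside: 2645 → excluded.
Retained (n=12): Σ = 7013, mean = 7013/12 = 584.417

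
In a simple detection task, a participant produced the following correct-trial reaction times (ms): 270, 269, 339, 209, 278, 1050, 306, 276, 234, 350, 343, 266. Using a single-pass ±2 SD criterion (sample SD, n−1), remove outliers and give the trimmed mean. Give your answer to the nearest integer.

285 ms

n = 12, ΣRT = 4190, M = 349.167
Σ(x−M)² = 556111.67; s = √(556111.67/11) = 224.846
Cutoffs: 349.167 ± 2·224.846 → [-100.5, 798.9]
Outside: 1050 → excluded.
Retained (n=11): Σ = 3140, mean = 3140/11 = 285.455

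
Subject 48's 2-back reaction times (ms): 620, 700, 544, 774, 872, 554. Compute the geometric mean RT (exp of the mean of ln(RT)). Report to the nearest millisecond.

ln(RT): 6.4297, 6.5511, 6.2989, 6.6516, 6.7708, 6.3172
Mean ln(RT) = 39.0193/6 = 6.50321
Geometric mean = exp(6.50321) = 667.28 ms

667 ms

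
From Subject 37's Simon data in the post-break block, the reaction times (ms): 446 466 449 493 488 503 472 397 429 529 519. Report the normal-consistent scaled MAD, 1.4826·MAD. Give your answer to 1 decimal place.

38.5 ms

Sorted: 397, 429, 446, 449, 466, 472, 488, 493, 503, 519, 529 → median = 472
|x − 472| sorted: 0, 6, 16, 21, 23, 26, 31, 43, 47, 57, 75 → MAD = 26
Robust SD ≈ 1.4826 × 26 = 38.548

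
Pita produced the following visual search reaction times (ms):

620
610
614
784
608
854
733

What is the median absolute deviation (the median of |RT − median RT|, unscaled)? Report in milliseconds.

Sorted: 608, 610, 614, 620, 733, 784, 854 → median = 620
|x − 620|: 0, 10, 6, 164, 12, 234, 113
Sorted deviations: 0, 6, 10, 12, 113, 164, 234 → MAD = 12

12 ms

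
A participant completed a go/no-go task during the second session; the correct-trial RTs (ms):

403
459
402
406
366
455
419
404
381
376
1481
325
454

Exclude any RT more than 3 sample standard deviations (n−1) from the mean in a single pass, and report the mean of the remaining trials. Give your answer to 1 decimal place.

n = 13, ΣRT = 6331, M = 487.000
Σ(x−M)² = 1087730.00; s = √(1087730.00/12) = 301.072
Cutoffs: 487.000 ± 3·301.072 → [-416.2, 1390.2]
Outside: 1481 → excluded.
Retained (n=12): Σ = 4850, mean = 4850/12 = 404.167

404.2 ms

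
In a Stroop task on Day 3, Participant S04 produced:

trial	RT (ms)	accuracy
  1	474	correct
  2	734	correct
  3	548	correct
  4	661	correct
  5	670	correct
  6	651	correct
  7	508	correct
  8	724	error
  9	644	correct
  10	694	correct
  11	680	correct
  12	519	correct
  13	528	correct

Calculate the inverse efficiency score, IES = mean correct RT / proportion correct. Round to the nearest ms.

660 ms

Correct trials (n=12): 474, 734, 548, 661, 670, 651, 508, 644, 694, 680, 519, 528
Mean correct RT = 7311/12 = 609.2500 ms
Proportion correct = 12/13
IES = 609.2500 / (12/13) = 660.021 ms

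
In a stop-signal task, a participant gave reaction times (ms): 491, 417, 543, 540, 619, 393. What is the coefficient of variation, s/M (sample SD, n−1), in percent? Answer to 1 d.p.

n = 6, Σ = 3003, M = 500.5000
Σ(x−M)² = 36027.500; s = √(36027.500/5) = 84.8852
CV = 84.8852 / 500.5000 = 0.16960 = 16.960%

17.0%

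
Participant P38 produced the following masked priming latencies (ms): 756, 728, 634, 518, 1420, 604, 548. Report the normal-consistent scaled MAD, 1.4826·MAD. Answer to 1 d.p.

Sorted: 518, 548, 604, 634, 728, 756, 1420 → median = 634
|x − 634| sorted: 0, 30, 86, 94, 116, 122, 786 → MAD = 94
Robust SD ≈ 1.4826 × 94 = 139.364

139.4 ms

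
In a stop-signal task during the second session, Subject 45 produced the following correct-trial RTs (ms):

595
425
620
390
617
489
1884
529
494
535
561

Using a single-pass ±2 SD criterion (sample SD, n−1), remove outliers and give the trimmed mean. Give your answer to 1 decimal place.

525.5 ms

n = 11, ΣRT = 7139, M = 649.000
Σ(x−M)² = 1732028.00; s = √(1732028.00/10) = 416.176
Cutoffs: 649.000 ± 2·416.176 → [-183.4, 1481.4]
Outside: 1884 → excluded.
Retained (n=10): Σ = 5255, mean = 5255/10 = 525.500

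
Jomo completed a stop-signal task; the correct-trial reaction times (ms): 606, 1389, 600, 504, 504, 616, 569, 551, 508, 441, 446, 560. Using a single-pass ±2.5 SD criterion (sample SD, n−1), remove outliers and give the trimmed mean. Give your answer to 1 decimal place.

536.8 ms

n = 12, ΣRT = 7294, M = 607.833
Σ(x−M)² = 702931.67; s = √(702931.67/11) = 252.790
Cutoffs: 607.833 ± 2.5·252.790 → [-24.1, 1239.8]
Outside: 1389 → excluded.
Retained (n=11): Σ = 5905, mean = 5905/11 = 536.818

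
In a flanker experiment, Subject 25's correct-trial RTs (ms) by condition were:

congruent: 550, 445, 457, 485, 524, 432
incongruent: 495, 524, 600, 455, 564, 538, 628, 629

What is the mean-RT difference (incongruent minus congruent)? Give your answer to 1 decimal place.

72.0 ms

M(congruent) = 2893/6 = 482.167
M(incongruent) = 4433/8 = 554.125
Difference = 554.125 − 482.167 = 71.958 ms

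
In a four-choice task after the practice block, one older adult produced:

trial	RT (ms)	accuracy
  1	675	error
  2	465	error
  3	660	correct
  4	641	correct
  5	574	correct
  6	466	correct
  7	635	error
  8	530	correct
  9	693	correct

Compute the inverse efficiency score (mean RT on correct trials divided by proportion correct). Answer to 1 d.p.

Correct trials (n=6): 660, 641, 574, 466, 530, 693
Mean correct RT = 3564/6 = 594.0000 ms
Proportion correct = 6/9
IES = 594.0000 / (6/9) = 891.000 ms

891.0 ms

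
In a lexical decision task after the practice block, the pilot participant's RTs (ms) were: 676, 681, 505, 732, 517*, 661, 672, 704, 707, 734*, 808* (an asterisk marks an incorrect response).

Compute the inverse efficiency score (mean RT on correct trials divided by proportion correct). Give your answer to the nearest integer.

Correct trials (n=8): 676, 681, 505, 732, 661, 672, 704, 707
Mean correct RT = 5338/8 = 667.2500 ms
Proportion correct = 8/11
IES = 667.2500 / (8/11) = 917.469 ms

917 ms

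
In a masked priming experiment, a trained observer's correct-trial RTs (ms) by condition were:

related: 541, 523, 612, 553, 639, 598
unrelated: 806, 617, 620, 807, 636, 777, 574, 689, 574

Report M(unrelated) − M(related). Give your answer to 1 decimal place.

M(related) = 3466/6 = 577.667
M(unrelated) = 6100/9 = 677.778
Difference = 677.778 − 577.667 = 100.111 ms

100.1 ms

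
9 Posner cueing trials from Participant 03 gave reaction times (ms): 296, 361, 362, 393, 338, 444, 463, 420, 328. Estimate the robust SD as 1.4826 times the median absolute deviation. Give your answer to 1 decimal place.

Sorted: 296, 328, 338, 361, 362, 393, 420, 444, 463 → median = 362
|x − 362| sorted: 0, 1, 24, 31, 34, 58, 66, 82, 101 → MAD = 34
Robust SD ≈ 1.4826 × 34 = 50.408

50.4 ms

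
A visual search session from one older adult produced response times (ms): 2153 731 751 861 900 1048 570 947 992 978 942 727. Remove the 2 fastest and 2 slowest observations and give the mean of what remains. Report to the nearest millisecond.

888 ms

Sorted: 570, 727, 731, 751, 861, 900, 942, 947, 978, 992, 1048, 2153
Drop lowest 2 (570, 727) and highest 2 (1048, 2153)
Remaining (n=8): Σ = 7102, mean = 7102/8 = 887.750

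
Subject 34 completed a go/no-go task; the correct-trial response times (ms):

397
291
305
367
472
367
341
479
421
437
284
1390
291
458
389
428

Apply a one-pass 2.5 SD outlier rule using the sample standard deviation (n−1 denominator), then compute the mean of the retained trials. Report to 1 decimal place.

381.8 ms

n = 16, ΣRT = 7117, M = 444.812
Σ(x−M)² = 1017384.44; s = √(1017384.44/15) = 260.434
Cutoffs: 444.812 ± 2.5·260.434 → [-206.3, 1095.9]
Outside: 1390 → excluded.
Retained (n=15): Σ = 5727, mean = 5727/15 = 381.800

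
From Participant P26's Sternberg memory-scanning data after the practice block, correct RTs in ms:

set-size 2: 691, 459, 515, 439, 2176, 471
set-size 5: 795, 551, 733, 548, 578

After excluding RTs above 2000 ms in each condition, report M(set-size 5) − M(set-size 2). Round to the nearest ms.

126 ms

set-size 2: exclude 2176
M(set-size 2) = 2575/5 = 515.000
M(set-size 5) = 3205/5 = 641.000
Difference = 641.000 − 515.000 = 126.000 ms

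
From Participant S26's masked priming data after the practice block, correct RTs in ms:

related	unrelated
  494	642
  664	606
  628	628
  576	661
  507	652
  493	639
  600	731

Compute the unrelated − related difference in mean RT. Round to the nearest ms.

M(related) = 3962/7 = 566.000
M(unrelated) = 4559/7 = 651.286
Difference = 651.286 − 566.000 = 85.286 ms

85 ms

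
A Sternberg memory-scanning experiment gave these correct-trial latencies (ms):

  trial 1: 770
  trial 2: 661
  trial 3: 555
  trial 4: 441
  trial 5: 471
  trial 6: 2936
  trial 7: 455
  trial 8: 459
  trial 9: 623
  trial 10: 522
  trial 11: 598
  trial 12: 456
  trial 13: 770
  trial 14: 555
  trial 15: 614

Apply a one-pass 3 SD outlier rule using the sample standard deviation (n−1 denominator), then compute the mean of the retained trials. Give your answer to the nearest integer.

568 ms

n = 15, ΣRT = 10886, M = 725.733
Σ(x−M)² = 5395710.93; s = √(5395710.93/14) = 620.812
Cutoffs: 725.733 ± 3·620.812 → [-1136.7, 2588.2]
Outside: 2936 → excluded.
Retained (n=14): Σ = 7950, mean = 7950/14 = 567.857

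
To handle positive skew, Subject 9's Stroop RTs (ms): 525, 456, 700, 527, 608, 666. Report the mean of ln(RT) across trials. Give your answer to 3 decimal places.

6.353

ln(RT): 6.2634, 6.1225, 6.5511, 6.2672, 6.4102, 6.5013
Σ ln(RT) = 38.1156
Mean = 38.1156/6 = 6.35261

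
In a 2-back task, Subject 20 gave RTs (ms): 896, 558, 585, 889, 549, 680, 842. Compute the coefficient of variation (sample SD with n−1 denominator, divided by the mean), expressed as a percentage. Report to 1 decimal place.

n = 7, Σ = 4999, M = 714.1429
Σ(x−M)² = 149490.857; s = √(149490.857/6) = 157.8453
CV = 157.8453 / 714.1429 = 0.22103 = 22.103%

22.1%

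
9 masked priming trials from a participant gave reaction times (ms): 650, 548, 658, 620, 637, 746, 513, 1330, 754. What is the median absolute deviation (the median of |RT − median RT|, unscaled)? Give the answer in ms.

Sorted: 513, 548, 620, 637, 650, 658, 746, 754, 1330 → median = 650
|x − 650|: 0, 102, 8, 30, 13, 96, 137, 680, 104
Sorted deviations: 0, 8, 13, 30, 96, 102, 104, 137, 680 → MAD = 96

96 ms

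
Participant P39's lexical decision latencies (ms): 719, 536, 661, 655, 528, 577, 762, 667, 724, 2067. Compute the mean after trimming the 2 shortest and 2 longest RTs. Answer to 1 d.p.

667.2 ms

Sorted: 528, 536, 577, 655, 661, 667, 719, 724, 762, 2067
Drop lowest 2 (528, 536) and highest 2 (762, 2067)
Remaining (n=6): Σ = 4003, mean = 4003/6 = 667.167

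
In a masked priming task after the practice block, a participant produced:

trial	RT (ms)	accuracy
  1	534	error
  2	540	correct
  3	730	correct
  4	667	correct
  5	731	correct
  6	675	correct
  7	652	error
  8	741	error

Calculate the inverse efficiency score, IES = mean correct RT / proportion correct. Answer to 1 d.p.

1069.8 ms

Correct trials (n=5): 540, 730, 667, 731, 675
Mean correct RT = 3343/5 = 668.6000 ms
Proportion correct = 5/8
IES = 668.6000 / (5/8) = 1069.760 ms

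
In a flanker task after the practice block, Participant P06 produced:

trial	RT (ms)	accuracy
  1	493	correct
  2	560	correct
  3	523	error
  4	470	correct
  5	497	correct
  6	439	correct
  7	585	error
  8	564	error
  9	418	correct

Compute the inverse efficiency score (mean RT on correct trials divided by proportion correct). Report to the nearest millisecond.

Correct trials (n=6): 493, 560, 470, 497, 439, 418
Mean correct RT = 2877/6 = 479.5000 ms
Proportion correct = 6/9
IES = 479.5000 / (6/9) = 719.250 ms

719 ms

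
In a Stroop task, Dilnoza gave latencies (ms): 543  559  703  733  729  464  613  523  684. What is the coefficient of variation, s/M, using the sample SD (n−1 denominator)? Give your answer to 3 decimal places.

0.161

n = 9, Σ = 5551, M = 616.7778
Σ(x−M)² = 78985.556; s = √(78985.556/8) = 99.3639
CV = 99.3639 / 616.7778 = 0.16110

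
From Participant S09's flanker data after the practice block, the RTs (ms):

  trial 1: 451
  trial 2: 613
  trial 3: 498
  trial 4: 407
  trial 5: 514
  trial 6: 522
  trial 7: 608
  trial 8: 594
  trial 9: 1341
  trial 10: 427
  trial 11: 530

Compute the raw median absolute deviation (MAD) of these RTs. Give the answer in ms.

Sorted: 407, 427, 451, 498, 514, 522, 530, 594, 608, 613, 1341 → median = 522
|x − 522|: 71, 91, 24, 115, 8, 0, 86, 72, 819, 95, 8
Sorted deviations: 0, 8, 8, 24, 71, 72, 86, 91, 95, 115, 819 → MAD = 72

72 ms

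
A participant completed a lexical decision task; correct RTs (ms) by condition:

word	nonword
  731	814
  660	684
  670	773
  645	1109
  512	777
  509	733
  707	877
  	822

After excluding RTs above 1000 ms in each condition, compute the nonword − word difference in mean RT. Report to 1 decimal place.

nonword: exclude 1109
M(word) = 4434/7 = 633.429
M(nonword) = 5480/7 = 782.857
Difference = 782.857 − 633.429 = 149.429 ms

149.4 ms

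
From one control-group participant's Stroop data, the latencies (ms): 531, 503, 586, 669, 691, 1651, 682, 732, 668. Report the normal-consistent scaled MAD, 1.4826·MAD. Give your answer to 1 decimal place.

Sorted: 503, 531, 586, 668, 669, 682, 691, 732, 1651 → median = 669
|x − 669| sorted: 0, 1, 13, 22, 63, 83, 138, 166, 982 → MAD = 63
Robust SD ≈ 1.4826 × 63 = 93.404

93.4 ms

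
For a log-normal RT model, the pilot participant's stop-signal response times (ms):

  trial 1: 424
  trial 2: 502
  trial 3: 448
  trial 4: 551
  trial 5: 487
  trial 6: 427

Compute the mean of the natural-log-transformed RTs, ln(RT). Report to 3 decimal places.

6.155

ln(RT): 6.0497, 6.2186, 6.1048, 6.3117, 6.1883, 6.0568
Σ ln(RT) = 36.9299
Mean = 36.9299/6 = 6.15498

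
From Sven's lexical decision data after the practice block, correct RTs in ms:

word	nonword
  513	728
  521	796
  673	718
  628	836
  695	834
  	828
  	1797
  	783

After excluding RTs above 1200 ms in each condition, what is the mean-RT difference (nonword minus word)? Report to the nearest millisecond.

183 ms

nonword: exclude 1797
M(word) = 3030/5 = 606.000
M(nonword) = 5523/7 = 789.000
Difference = 789.000 − 606.000 = 183.000 ms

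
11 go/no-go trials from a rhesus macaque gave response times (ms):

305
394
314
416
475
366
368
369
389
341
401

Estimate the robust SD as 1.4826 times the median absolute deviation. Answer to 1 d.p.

Sorted: 305, 314, 341, 366, 368, 369, 389, 394, 401, 416, 475 → median = 369
|x − 369| sorted: 0, 1, 3, 20, 25, 28, 32, 47, 55, 64, 106 → MAD = 28
Robust SD ≈ 1.4826 × 28 = 41.513

41.5 ms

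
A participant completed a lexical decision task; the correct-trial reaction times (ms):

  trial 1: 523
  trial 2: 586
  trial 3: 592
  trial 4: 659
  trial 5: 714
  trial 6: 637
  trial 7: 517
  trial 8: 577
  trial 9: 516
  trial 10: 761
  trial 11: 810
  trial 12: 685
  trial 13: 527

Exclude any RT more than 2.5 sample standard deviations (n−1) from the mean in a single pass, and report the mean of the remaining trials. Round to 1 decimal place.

n = 13, ΣRT = 8104, M = 623.385
Σ(x−M)² = 113975.08; s = √(113975.08/12) = 97.457
Cutoffs: 623.385 ± 2.5·97.457 → [379.7, 867.0]
No RTs fall outside the cutoffs; all 13 retained. Mean = 8104/13 = 623.385

623.4 ms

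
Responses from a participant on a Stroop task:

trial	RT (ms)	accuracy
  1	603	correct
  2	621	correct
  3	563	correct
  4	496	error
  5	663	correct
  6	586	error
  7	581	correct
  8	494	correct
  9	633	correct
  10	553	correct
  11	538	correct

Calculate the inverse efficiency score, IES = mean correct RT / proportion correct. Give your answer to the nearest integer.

713 ms

Correct trials (n=9): 603, 621, 563, 663, 581, 494, 633, 553, 538
Mean correct RT = 5249/9 = 583.2222 ms
Proportion correct = 9/11
IES = 583.2222 / (9/11) = 712.827 ms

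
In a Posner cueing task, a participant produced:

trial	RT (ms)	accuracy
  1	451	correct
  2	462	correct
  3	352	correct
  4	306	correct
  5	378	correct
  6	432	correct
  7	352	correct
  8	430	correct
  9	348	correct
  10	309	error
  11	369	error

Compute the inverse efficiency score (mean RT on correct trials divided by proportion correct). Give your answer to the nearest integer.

477 ms

Correct trials (n=9): 451, 462, 352, 306, 378, 432, 352, 430, 348
Mean correct RT = 3511/9 = 390.1111 ms
Proportion correct = 9/11
IES = 390.1111 / (9/11) = 476.802 ms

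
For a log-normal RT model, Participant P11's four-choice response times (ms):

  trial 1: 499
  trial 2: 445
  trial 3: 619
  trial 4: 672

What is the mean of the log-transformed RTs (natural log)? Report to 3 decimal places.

ln(RT): 6.2126, 6.0981, 6.4281, 6.5103
Σ ln(RT) = 25.2490
Mean = 25.2490/4 = 6.31226

6.312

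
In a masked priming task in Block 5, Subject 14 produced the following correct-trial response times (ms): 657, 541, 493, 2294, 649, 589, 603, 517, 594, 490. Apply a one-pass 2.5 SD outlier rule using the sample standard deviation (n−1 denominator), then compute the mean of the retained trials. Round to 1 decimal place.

570.3 ms

n = 10, ΣRT = 7427, M = 742.700
Σ(x−M)² = 2705738.10; s = √(2705738.10/9) = 548.304
Cutoffs: 742.700 ± 2.5·548.304 → [-628.1, 2113.5]
Outside: 2294 → excluded.
Retained (n=9): Σ = 5133, mean = 5133/9 = 570.333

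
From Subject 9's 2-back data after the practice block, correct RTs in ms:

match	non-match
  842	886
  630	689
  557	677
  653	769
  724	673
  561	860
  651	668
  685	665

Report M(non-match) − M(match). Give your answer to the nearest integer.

M(match) = 5303/8 = 662.875
M(non-match) = 5887/8 = 735.875
Difference = 735.875 − 662.875 = 73.000 ms

73 ms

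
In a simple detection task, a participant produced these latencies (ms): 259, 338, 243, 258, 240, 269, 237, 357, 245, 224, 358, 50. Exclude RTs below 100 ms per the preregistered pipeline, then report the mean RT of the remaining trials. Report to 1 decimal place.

Excluded: 50
Retained (n=11): Σ = 3028
Mean = 3028/11 = 275.2727

275.3 ms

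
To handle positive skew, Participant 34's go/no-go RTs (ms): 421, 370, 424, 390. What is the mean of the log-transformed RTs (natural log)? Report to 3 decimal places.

ln(RT): 6.0426, 5.9135, 6.0497, 5.9661
Σ ln(RT) = 23.9720
Mean = 23.9720/4 = 5.99300

5.993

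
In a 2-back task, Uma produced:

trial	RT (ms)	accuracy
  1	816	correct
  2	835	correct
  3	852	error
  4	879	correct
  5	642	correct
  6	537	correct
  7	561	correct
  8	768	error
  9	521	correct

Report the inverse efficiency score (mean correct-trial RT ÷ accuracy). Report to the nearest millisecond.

880 ms

Correct trials (n=7): 816, 835, 879, 642, 537, 561, 521
Mean correct RT = 4791/7 = 684.4286 ms
Proportion correct = 7/9
IES = 684.4286 / (7/9) = 879.980 ms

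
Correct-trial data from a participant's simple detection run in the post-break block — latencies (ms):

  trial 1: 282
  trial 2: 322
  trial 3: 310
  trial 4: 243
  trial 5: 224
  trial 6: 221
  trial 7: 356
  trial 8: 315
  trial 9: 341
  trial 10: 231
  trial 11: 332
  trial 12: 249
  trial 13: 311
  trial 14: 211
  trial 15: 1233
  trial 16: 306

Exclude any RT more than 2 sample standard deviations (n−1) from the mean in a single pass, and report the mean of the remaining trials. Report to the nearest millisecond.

n = 16, ΣRT = 5487, M = 342.938
Σ(x−M)² = 878670.94; s = √(878670.94/15) = 242.029
Cutoffs: 342.938 ± 2·242.029 → [-141.1, 827.0]
Outside: 1233 → excluded.
Retained (n=15): Σ = 4254, mean = 4254/15 = 283.600

284 ms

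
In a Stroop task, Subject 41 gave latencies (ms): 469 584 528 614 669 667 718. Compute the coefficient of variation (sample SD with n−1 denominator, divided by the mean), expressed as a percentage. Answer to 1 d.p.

n = 7, Σ = 4249, M = 607.0000
Σ(x−M)² = 45628.000; s = √(45628.000/6) = 87.2047
CV = 87.2047 / 607.0000 = 0.14367 = 14.367%

14.4%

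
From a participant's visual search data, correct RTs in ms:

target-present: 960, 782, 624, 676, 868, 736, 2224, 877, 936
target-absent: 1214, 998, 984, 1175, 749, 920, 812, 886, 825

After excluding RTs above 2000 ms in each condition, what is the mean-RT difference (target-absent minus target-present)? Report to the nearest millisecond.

target-present: exclude 2224
M(target-present) = 6459/8 = 807.375
M(target-absent) = 8563/9 = 951.444
Difference = 951.444 − 807.375 = 144.069 ms

144 ms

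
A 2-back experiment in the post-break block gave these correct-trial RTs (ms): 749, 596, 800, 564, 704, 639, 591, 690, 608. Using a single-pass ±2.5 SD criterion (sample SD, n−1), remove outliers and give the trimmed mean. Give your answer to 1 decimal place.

n = 9, ΣRT = 5941, M = 660.111
Σ(x−M)² = 51574.89; s = √(51574.89/8) = 80.292
Cutoffs: 660.111 ± 2.5·80.292 → [459.4, 860.8]
No RTs fall outside the cutoffs; all 9 retained. Mean = 5941/9 = 660.111

660.1 ms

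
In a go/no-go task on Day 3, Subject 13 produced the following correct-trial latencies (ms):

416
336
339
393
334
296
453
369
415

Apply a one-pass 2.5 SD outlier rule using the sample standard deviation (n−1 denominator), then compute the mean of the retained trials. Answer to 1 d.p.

n = 9, ΣRT = 3351, M = 372.333
Σ(x−M)² = 20400.00; s = √(20400.00/8) = 50.498
Cutoffs: 372.333 ± 2.5·50.498 → [246.1, 498.6]
No RTs fall outside the cutoffs; all 9 retained. Mean = 3351/9 = 372.333

372.3 ms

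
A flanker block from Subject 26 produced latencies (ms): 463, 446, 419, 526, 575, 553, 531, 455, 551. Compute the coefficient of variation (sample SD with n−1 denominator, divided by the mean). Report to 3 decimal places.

0.112

n = 9, Σ = 4519, M = 502.1111
Σ(x−M)² = 25502.889; s = √(25502.889/8) = 56.4611
CV = 56.4611 / 502.1111 = 0.11245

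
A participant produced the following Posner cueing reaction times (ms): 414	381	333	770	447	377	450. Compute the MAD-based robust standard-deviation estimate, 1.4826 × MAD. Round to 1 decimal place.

53.4 ms

Sorted: 333, 377, 381, 414, 447, 450, 770 → median = 414
|x − 414| sorted: 0, 33, 33, 36, 37, 81, 356 → MAD = 36
Robust SD ≈ 1.4826 × 36 = 53.374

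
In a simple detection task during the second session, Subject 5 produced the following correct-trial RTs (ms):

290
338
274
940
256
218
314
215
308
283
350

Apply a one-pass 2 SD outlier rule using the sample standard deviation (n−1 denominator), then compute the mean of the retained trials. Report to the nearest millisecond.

285 ms

n = 11, ΣRT = 3786, M = 344.182
Σ(x−M)² = 409281.64; s = √(409281.64/10) = 202.307
Cutoffs: 344.182 ± 2·202.307 → [-60.4, 748.8]
Outside: 940 → excluded.
Retained (n=10): Σ = 2846, mean = 2846/10 = 284.600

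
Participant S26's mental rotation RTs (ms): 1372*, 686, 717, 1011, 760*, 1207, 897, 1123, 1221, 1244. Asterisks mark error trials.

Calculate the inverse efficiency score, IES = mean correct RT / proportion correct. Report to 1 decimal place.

1266.6 ms

Correct trials (n=8): 686, 717, 1011, 1207, 897, 1123, 1221, 1244
Mean correct RT = 8106/8 = 1013.2500 ms
Proportion correct = 8/10
IES = 1013.2500 / (8/10) = 1266.562 ms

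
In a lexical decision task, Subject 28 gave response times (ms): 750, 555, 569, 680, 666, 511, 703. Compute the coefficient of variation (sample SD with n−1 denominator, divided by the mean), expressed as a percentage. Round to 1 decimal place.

14.0%

n = 7, Σ = 4434, M = 633.4286
Σ(x−M)² = 46949.714; s = √(46949.714/6) = 88.4588
CV = 88.4588 / 633.4286 = 0.13965 = 13.965%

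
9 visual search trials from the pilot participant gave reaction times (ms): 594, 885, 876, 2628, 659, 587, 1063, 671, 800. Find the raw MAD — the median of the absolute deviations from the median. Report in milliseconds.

Sorted: 587, 594, 659, 671, 800, 876, 885, 1063, 2628 → median = 800
|x − 800|: 206, 85, 76, 1828, 141, 213, 263, 129, 0
Sorted deviations: 0, 76, 85, 129, 141, 206, 213, 263, 1828 → MAD = 141

141 ms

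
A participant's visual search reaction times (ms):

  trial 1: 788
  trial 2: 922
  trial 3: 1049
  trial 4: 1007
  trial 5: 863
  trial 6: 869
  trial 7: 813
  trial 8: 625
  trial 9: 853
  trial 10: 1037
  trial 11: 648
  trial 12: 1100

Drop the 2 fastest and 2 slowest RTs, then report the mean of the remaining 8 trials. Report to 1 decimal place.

894.0 ms

Sorted: 625, 648, 788, 813, 853, 863, 869, 922, 1007, 1037, 1049, 1100
Drop lowest 2 (625, 648) and highest 2 (1049, 1100)
Remaining (n=8): Σ = 7152, mean = 7152/8 = 894.000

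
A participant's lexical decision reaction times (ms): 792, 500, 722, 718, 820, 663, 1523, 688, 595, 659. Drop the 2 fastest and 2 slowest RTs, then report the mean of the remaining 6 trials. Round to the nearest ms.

Sorted: 500, 595, 659, 663, 688, 718, 722, 792, 820, 1523
Drop lowest 2 (500, 595) and highest 2 (820, 1523)
Remaining (n=6): Σ = 4242, mean = 4242/6 = 707.000

707 ms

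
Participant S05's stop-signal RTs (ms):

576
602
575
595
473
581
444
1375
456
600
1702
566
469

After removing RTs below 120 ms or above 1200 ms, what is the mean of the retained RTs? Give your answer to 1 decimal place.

Excluded: 1375, 1702
Retained (n=11): Σ = 5937
Mean = 5937/11 = 539.7273

539.7 ms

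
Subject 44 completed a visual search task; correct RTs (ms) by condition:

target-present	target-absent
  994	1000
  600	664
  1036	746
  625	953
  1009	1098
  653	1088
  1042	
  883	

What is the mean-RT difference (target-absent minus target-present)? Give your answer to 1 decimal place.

M(target-present) = 6842/8 = 855.250
M(target-absent) = 5549/6 = 924.833
Difference = 924.833 − 855.250 = 69.583 ms

69.6 ms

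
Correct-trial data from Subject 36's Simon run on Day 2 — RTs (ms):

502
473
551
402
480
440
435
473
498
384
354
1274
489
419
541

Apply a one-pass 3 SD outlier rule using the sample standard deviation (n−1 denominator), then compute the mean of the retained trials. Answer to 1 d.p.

460.1 ms

n = 15, ΣRT = 7715, M = 514.333
Σ(x−M)² = 661025.33; s = √(661025.33/14) = 217.293
Cutoffs: 514.333 ± 3·217.293 → [-137.5, 1166.2]
Outside: 1274 → excluded.
Retained (n=14): Σ = 6441, mean = 6441/14 = 460.071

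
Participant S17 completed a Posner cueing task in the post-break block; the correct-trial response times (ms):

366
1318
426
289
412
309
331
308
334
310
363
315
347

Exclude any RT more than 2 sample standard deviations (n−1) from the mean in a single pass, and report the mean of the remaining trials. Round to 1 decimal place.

342.5 ms

n = 13, ΣRT = 5428, M = 417.538
Σ(x−M)² = 898387.23; s = √(898387.23/12) = 273.616
Cutoffs: 417.538 ± 2·273.616 → [-129.7, 964.8]
Outside: 1318 → excluded.
Retained (n=12): Σ = 4110, mean = 4110/12 = 342.500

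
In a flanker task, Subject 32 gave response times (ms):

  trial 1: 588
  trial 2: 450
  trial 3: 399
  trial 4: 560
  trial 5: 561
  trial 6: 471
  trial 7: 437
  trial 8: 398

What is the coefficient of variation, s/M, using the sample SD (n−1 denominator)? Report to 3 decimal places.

0.158

n = 8, Σ = 3864, M = 483.0000
Σ(x−M)² = 40668.000; s = √(40668.000/7) = 76.2215
CV = 76.2215 / 483.0000 = 0.15781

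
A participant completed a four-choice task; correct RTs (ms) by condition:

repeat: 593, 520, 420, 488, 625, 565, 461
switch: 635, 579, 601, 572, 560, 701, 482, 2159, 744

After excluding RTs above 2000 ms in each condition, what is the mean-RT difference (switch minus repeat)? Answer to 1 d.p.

switch: exclude 2159
M(repeat) = 3672/7 = 524.571
M(switch) = 4874/8 = 609.250
Difference = 609.250 − 524.571 = 84.679 ms

84.7 ms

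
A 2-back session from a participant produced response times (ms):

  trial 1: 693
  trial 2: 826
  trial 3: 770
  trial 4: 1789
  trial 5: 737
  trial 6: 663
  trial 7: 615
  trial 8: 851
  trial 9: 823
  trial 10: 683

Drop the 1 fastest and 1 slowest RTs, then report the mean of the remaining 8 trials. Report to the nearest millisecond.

756 ms

Sorted: 615, 663, 683, 693, 737, 770, 823, 826, 851, 1789
Drop lowest 1 (615) and highest 1 (1789)
Remaining (n=8): Σ = 6046, mean = 6046/8 = 755.750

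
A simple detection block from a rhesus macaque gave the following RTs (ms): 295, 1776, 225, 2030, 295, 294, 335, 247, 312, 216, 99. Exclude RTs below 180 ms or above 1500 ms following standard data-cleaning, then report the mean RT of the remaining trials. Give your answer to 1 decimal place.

Excluded: 99, 1776, 2030
Retained (n=8): Σ = 2219
Mean = 2219/8 = 277.3750

277.4 ms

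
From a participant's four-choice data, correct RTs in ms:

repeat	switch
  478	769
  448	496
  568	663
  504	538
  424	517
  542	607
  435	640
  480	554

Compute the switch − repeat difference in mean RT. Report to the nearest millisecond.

113 ms

M(repeat) = 3879/8 = 484.875
M(switch) = 4784/8 = 598.000
Difference = 598.000 − 484.875 = 113.125 ms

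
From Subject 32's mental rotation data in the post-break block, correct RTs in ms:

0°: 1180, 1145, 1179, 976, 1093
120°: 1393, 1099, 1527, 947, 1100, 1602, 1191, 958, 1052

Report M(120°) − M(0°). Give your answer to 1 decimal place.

M(0°) = 5573/5 = 1114.600
M(120°) = 10869/9 = 1207.667
Difference = 1207.667 − 1114.600 = 93.067 ms

93.1 ms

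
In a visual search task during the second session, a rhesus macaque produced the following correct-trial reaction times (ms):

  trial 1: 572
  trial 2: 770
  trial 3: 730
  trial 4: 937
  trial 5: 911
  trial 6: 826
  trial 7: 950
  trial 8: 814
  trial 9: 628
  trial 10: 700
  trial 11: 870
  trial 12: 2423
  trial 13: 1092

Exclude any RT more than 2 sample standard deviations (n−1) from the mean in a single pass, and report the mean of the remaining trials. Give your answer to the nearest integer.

n = 13, ΣRT = 12223, M = 940.231
Σ(x−M)² = 2620482.31; s = √(2620482.31/12) = 467.305
Cutoffs: 940.231 ± 2·467.305 → [5.6, 1874.8]
Outside: 2423 → excluded.
Retained (n=12): Σ = 9800, mean = 9800/12 = 816.667

817 ms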